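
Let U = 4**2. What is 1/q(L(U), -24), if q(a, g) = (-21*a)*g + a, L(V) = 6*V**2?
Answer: 1/775680 ≈ 1.2892e-6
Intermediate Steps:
U = 16
q(a, g) = a - 21*a*g (q(a, g) = -21*a*g + a = a - 21*a*g)
1/q(L(U), -24) = 1/((6*16**2)*(1 - 21*(-24))) = 1/((6*256)*(1 + 504)) = 1/(1536*505) = 1/775680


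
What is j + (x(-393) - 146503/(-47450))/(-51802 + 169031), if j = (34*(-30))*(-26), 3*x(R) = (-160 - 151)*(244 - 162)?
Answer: 442552567307609/16687548150 ≈ 26520.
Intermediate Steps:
x(R) = -25502/3 (x(R) = ((-160 - 151)*(244 - 162))/3 = (-311*82)/3 = (⅓)*(-25502) = -25502/3)
j = 26520 (j = -1020*(-26) = 26520)
j + (x(-393) - 146503/(-47450))/(-51802 + 169031) = 26520 + (-25502/3 - 146503/(-47450))/(-51802 + 169031) = 26520 + (-25502/3 - 146503*(-1/47450))/117229 = 26520 + (-25502/3 + 146503/47450)*(1/117229) = 26520 - 1209630391/142350*1/117229 = 26520 - 1209630391/16687548150 = 442552567307609/16687548150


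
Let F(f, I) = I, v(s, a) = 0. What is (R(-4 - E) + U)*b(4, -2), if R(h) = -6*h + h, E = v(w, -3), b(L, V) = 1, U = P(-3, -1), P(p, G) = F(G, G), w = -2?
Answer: 19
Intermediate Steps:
P(p, G) = G
U = -1
E = 0
R(h) = -5*h
(R(-4 - E) + U)*b(4, -2) = (-5*(-4 - 1*0) - 1)*1 = (-5*(-4 + 0) - 1)*1 = (-5*(-4) - 1)*1 = (20 - 1)*1 = 19*1 = 19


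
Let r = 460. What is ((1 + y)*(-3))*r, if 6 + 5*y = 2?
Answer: -276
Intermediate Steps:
y = -⅘ (y = -6/5 + (⅕)*2 = -6/5 + ⅖ = -⅘ ≈ -0.80000)
((1 + y)*(-3))*r = ((1 - ⅘)*(-3))*460 = ((⅕)*(-3))*460 = -⅗*460 = -276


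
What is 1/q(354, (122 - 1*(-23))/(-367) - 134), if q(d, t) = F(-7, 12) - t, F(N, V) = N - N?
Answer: 367/49323 ≈ 0.0074407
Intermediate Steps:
F(N, V) = 0
q(d, t) = -t (q(d, t) = 0 - t = -t)
1/q(354, (122 - 1*(-23))/(-367) - 134) = 1/(-((122 - 1*(-23))/(-367) - 134)) = 1/(-((122 + 23)*(-1/367) - 134)) = 1/(-(145*(-1/367) - 134)) = 1/(-(-145/367 - 134)) = 1/(-1*(-49323/367)) = 1/(49323/367) = 367/49323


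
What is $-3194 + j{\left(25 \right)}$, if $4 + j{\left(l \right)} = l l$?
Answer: $-2573$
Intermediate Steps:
$j{\left(l \right)} = -4 + l^{2}$ ($j{\left(l \right)} = -4 + l l = -4 + l^{2}$)
$-3194 + j{\left(25 \right)} = -3194 - \left(4 - 25^{2}\right) = -3194 + \left(-4 + 625\right) = -3194 + 621 = -2573$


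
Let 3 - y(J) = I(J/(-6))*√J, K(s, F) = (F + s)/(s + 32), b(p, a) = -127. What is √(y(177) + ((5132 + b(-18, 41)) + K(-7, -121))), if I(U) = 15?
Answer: √(125072 - 375*√177)/5 ≈ 69.306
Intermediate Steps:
K(s, F) = (F + s)/(32 + s)
y(J) = 3 - 15*√J
√(y(177) + ((5132 + b(-18, 41)) + K(-7, -121))) = √((3 - 15*√177) + ((5132 - 127) + (-121 - 7)/(32 - 7))) = √((3 - 15*√177) + (5005 - 128/25)) = √((3 - 15*√177) + 124997/25) = √(125072/25 - 15*√177)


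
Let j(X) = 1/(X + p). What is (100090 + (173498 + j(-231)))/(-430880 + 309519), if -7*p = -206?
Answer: -386032661/171240371 ≈ -2.2543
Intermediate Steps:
p = 206/7 (p = -⅐*(-206) = 206/7 ≈ 29.429)
j(X) = 1/(206/7 + X) (j(X) = 1/(X + 206/7) = 1/(206/7 + X))
(100090 + (173498 + j(-231)))/(-430880 + 309519) = (100090 + (173498 + 7/(206 + 7*(-231))))/(-430880 + 309519) = (100090 + (173498 + 7/(206 - 1617)))/(-121361) = (100090 + (173498 + 7/(-1411)))*(-1/121361) = (100090 + (173498 + 7*(-1/1411)))*(-1/121361) = (100090 + (173498 - 7/1411))*(-1/121361) = (100090 + 244805671/1411)*(-1/121361) = (386032661/1411)*(-1/121361) = -386032661/171240371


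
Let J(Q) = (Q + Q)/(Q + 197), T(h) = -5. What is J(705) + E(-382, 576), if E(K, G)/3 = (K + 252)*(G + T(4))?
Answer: -100432485/451 ≈ -2.2269e+5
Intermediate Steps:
J(Q) = 2*Q/(197 + Q) (J(Q) = (2*Q)/(197 + Q) = 2*Q/(197 + Q))
E(K, G) = 3*(-5 + G)*(252 + K) (E(K, G) = 3*((K + 252)*(G - 5)) = 3*((252 + K)*(-5 + G)) = 3*((-5 + G)*(252 + K)) = 3*(-5 + G)*(252 + K))
J(705) + E(-382, 576) = 2*705/(197 + 705) + (-3780 - 15*(-382) + 756*576 + 3*576*(-382)) = 2*705/902 + (-3780 + 5730 + 435456 - 660096) = 2*705*(1/902) - 222690 = 705/451 - 222690 = -100432485/451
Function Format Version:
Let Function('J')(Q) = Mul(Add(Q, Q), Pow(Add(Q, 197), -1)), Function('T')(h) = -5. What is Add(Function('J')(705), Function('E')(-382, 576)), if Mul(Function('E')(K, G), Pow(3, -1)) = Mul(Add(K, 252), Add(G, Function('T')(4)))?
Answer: Rational(-100432485, 451) ≈ -2.2269e+5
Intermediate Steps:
Function('J')(Q) = Mul(2, Q, Pow(Add(197, Q), -1)) (Function('J')(Q) = Mul(Mul(2, Q), Pow(Add(197, Q), -1)) = Mul(2, Q, Pow(Add(197, Q), -1)))
Function('E')(K, G) = Mul(3, Add(-5, G), Add(252, K)) (Function('E')(K, G) = Mul(3, Mul(Add(K, 252), Add(G, -5))) = Mul(3, Mul(Add(252, K), Add(-5, G))) = Mul(3, Mul(Add(-5, G), Add(252, K))) = Mul(3, Add(-5, G), Add(252, K)))
Add(Function('J')(705), Function('E')(-382, 576)) = Add(Mul(2, 705, Pow(Add(197, 705), -1)), Add(-3780, Mul(-15, -382), Mul(756, 576), Mul(3, 576, -382))) = Add(Mul(2, 705, Pow(902, -1)), Add(-3780, 5730, 435456, -660096)) = Add(Mul(2, 705, Rational(1, 902)), -222690) = Add(Rational(705, 451), -222690) = Rational(-100432485, 451)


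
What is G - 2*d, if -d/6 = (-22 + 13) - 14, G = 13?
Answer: -263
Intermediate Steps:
d = 138 (d = -6*((-22 + 13) - 14) = -6*(-9 - 14) = -6*(-23) = 138)
G - 2*d = 13 - 2*138 = 13 - 276 = -263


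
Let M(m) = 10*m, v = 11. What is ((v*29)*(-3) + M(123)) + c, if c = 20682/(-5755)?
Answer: 1550433/5755 ≈ 269.41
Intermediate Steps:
c = -20682/5755 (c = 20682*(-1/5755) = -20682/5755 ≈ -3.5937)
((v*29)*(-3) + M(123)) + c = ((11*29)*(-3) + 10*123) - 20682/5755 = (319*(-3) + 1230) - 20682/5755 = (-957 + 1230) - 20682/5755 = 273 - 20682/5755 = 1550433/5755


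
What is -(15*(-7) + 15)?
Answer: 90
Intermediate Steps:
-(15*(-7) + 15) = -(-105 + 15) = -1*(-90) = 90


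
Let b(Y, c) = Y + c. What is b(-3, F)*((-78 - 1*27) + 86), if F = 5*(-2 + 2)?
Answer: 57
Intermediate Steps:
F = 0 (F = 5*0 = 0)
b(-3, F)*((-78 - 1*27) + 86) = (-3 + 0)*((-78 - 1*27) + 86) = -3*((-78 - 27) + 86) = -3*(-105 + 86) = -3*(-19) = 57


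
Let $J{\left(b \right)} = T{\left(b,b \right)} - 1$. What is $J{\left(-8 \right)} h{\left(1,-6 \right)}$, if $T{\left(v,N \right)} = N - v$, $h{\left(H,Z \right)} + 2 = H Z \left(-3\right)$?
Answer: $-16$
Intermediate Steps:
$h{\left(H,Z \right)} = -2 - 3 H Z$ ($h{\left(H,Z \right)} = -2 + H Z \left(-3\right) = -2 - 3 H Z$)
$J{\left(b \right)} = -1$ ($J{\left(b \right)} = \left(b - b\right) - 1 = 0 - 1 = -1$)
$J{\left(-8 \right)} h{\left(1,-6 \right)} = - (-2 - 3 \left(-6\right)) = - (-2 + 18) = \left(-1\right) 16 = -16$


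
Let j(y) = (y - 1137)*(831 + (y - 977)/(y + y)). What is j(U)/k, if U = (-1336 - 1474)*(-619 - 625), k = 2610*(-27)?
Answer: -20314413774358529/492675501600 ≈ -41233.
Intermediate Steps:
k = -70470
U = 3495640 (U = -2810*(-1244) = 3495640)
j(y) = (-1137 + y)*(831 + (-977 + y)/(2*y)) (j(y) = (-1137 + y)*(831 + (-977 + y)/((2*y))) = (-1137 + y)*(831 + (-977 + y)*(1/(2*y))) = (-1137 + y)*(831 + (-977 + y)/(2*y)))
j(U)/k = ((1/2)*(1110849 + 3495640*(-1891808 + 1663*3495640))/3495640)/(-70470) = ((1/2)*(1/3495640)*(1110849 + 3495640*(-1891808 + 5813249320)))*(-1/70470) = ((1/2)*(1/3495640)*(1110849 + 3495640*5811357512))*(-1/70470) = ((1/2)*(1/3495640)*(1110849 + 20314413773247680))*(-1/70470) = ((1/2)*(1/3495640)*20314413774358529)*(-1/70470) = (20314413774358529/6991280)*(-1/70470) = -20314413774358529/492675501600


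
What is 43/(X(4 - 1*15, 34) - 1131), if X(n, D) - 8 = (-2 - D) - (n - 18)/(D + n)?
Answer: -989/26628 ≈ -0.037141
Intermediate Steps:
X(n, D) = 6 - D - (-18 + n)/(D + n) (X(n, D) = 8 + ((-2 - D) - (n - 18)/(D + n)) = 8 + ((-2 - D) - (-18 + n)/(D + n)) = 8 + (-2 - D - (-18 + n)/(D + n)) = 6 - D - (-18 + n)/(D + n))
43/(X(4 - 1*15, 34) - 1131) = 43/((18 - 1*34² + 5*(4 - 1*15) + 6*34 - 1*34*(4 - 1*15))/(34 + (4 - 1*15)) - 1131) = 43/((18 - 1*1156 + 5*(4 - 15) + 204 - 1*34*(4 - 15))/(34 + (4 - 15)) - 1131) = 43/((18 - 1156 + 5*(-11) + 204 - 1*34*(-11))/(34 - 11) - 1131) = 43/((18 - 1156 - 55 + 204 + 374)/23 - 1131) = 43/((1/23)*(-615) - 1131) = 43/(-615/23 - 1131) = 43/(-26628/23) = -23/26628*43 = -989/26628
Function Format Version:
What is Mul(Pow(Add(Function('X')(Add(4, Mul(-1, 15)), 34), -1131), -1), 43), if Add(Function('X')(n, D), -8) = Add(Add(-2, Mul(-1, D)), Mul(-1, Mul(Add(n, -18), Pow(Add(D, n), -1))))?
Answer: Rational(-989, 26628) ≈ -0.037141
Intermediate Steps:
Function('X')(n, D) = Add(6, Mul(-1, D), Mul(-1, Pow(Add(D, n), -1), Add(-18, n))) (Function('X')(n, D) = Add(8, Add(Add(-2, Mul(-1, D)), Mul(-1, Mul(Add(n, -18), Pow(Add(D, n), -1))))) = Add(8, Add(Add(-2, Mul(-1, D)), Mul(-1, Mul(Add(-18, n), Pow(Add(D, n), -1))))) = Add(8, Add(Add(-2, Mul(-1, D)), Mul(-1, Mul(Pow(Add(D, n), -1), Add(-18, n))))) = Add(8, Add(Add(-2, Mul(-1, D)), Mul(-1, Pow(Add(D, n), -1), Add(-18, n)))) = Add(8, Add(-2, Mul(-1, D), Mul(-1, Pow(Add(D, n), -1), Add(-18, n)))) = Add(6, Mul(-1, D), Mul(-1, Pow(Add(D, n), -1), Add(-18, n))))
Mul(Pow(Add(Function('X')(Add(4, Mul(-1, 15)), 34), -1131), -1), 43) = Mul(Pow(Add(Mul(Pow(Add(34, Add(4, Mul(-1, 15))), -1), Add(18, Mul(-1, Pow(34, 2)), Mul(5, Add(4, Mul(-1, 15))), Mul(6, 34), Mul(-1, 34, Add(4, Mul(-1, 15))))), -1131), -1), 43) = Mul(Pow(Add(Mul(Pow(Add(34, Add(4, -15)), -1), Add(18, Mul(-1, 1156), Mul(5, Add(4, -15)), 204, Mul(-1, 34, Add(4, -15)))), -1131), -1), 43) = Mul(Pow(Add(Mul(Pow(Add(34, -11), -1), Add(18, -1156, Mul(5, -11), 204, Mul(-1, 34, -11))), -1131), -1), 43) = Mul(Pow(Add(Mul(Pow(23, -1), Add(18, -1156, -55, 204, 374)), -1131), -1), 43) = Mul(Pow(Add(Mul(Rational(1, 23), -615), -1131), -1), 43) = Mul(Pow(Add(Rational(-615, 23), -1131), -1), 43) = Mul(Pow(Rational(-26628, 23), -1), 43) = Mul(Rational(-23, 26628), 43) = Rational(-989, 26628)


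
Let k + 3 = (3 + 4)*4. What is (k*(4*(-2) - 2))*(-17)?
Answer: 4250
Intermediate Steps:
k = 25 (k = -3 + (3 + 4)*4 = -3 + 7*4 = -3 + 28 = 25)
(k*(4*(-2) - 2))*(-17) = (25*(4*(-2) - 2))*(-17) = (25*(-8 - 2))*(-17) = (25*(-10))*(-17) = -250*(-17) = 4250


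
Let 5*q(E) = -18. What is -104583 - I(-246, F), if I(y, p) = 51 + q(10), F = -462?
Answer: -523152/5 ≈ -1.0463e+5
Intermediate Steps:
q(E) = -18/5 (q(E) = (1/5)*(-18) = -18/5)
I(y, p) = 237/5 (I(y, p) = 51 - 18/5 = 237/5)
-104583 - I(-246, F) = -104583 - 1*237/5 = -104583 - 237/5 = -523152/5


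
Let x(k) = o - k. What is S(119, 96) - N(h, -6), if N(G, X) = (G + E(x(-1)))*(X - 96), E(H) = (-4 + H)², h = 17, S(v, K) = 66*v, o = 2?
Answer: 9690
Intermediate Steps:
x(k) = 2 - k
N(G, X) = (1 + G)*(-96 + X) (N(G, X) = (G + (-4 + (2 - 1*(-1)))²)*(X - 96) = (G + (-4 + (2 + 1))²)*(-96 + X) = (G + (-4 + 3)²)*(-96 + X) = (G + (-1)²)*(-96 + X) = (G + 1)*(-96 + X) = (1 + G)*(-96 + X))
S(119, 96) - N(h, -6) = 66*119 - (-96 - 6 - 96*17 + 17*(-6)) = 7854 - (-96 - 6 - 1632 - 102) = 7854 - 1*(-1836) = 7854 + 1836 = 9690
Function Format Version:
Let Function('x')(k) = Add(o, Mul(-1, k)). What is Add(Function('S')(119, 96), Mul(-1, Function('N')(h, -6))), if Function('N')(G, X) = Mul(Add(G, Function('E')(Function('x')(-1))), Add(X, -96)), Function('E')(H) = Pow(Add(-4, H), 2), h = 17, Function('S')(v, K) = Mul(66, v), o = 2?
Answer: 9690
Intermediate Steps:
Function('x')(k) = Add(2, Mul(-1, k))
Function('N')(G, X) = Mul(Add(1, G), Add(-96, X)) (Function('N')(G, X) = Mul(Add(G, Pow(Add(-4, Add(2, Mul(-1, -1))), 2)), Add(X, -96)) = Mul(Add(G, Pow(Add(-4, Add(2, 1)), 2)), Add(-96, X)) = Mul(Add(G, Pow(Add(-4, 3), 2)), Add(-96, X)) = Mul(Add(G, Pow(-1, 2)), Add(-96, X)) = Mul(Add(G, 1), Add(-96, X)) = Mul(Add(1, G), Add(-96, X)))
Add(Function('S')(119, 96), Mul(-1, Function('N')(h, -6))) = Add(Mul(66, 119), Mul(-1, Add(-96, -6, Mul(-96, 17), Mul(17, -6)))) = Add(7854, Mul(-1, Add(-96, -6, -1632, -102))) = Add(7854, Mul(-1, -1836)) = Add(7854, 1836) = 9690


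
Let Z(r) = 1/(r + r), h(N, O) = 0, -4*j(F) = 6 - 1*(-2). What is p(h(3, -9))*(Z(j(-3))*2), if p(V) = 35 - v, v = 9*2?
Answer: -17/2 ≈ -8.5000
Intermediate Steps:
v = 18
j(F) = -2 (j(F) = -(6 - 1*(-2))/4 = -(6 + 2)/4 = -1/4*8 = -2)
Z(r) = 1/(2*r)
p(V) = 17 (p(V) = 35 - 1*18 = 35 - 18 = 17)
p(h(3, -9))*(Z(j(-3))*2) = 17*(((1/2)/(-2))*2) = 17*(((1/2)*(-1/2))*2) = 17*(-1/4*2) = 17*(-1/2) = -17/2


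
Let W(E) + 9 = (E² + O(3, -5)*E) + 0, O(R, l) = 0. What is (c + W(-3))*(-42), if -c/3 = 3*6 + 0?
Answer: 2268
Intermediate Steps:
c = -54 (c = -3*(3*6 + 0) = -3*(18 + 0) = -3*18 = -54)
W(E) = -9 + E² (W(E) = -9 + ((E² + 0*E) + 0) = -9 + ((E² + 0) + 0) = -9 + (E² + 0) = -9 + E²)
(c + W(-3))*(-42) = (-54 + (-9 + (-3)²))*(-42) = (-54 + (-9 + 9))*(-42) = (-54 + 0)*(-42) = -54*(-42) = 2268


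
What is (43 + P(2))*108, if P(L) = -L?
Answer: 4428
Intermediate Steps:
(43 + P(2))*108 = (43 - 1*2)*108 = (43 - 2)*108 = 41*108 = 4428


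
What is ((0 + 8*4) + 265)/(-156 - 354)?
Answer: -99/170 ≈ -0.58235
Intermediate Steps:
((0 + 8*4) + 265)/(-156 - 354) = ((0 + 32) + 265)/(-510) = (32 + 265)*(-1/510) = 297*(-1/510) = -99/170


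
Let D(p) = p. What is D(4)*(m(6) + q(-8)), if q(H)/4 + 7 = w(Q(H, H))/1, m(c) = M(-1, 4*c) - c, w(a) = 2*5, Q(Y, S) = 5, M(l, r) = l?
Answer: 20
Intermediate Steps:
w(a) = 10
m(c) = -1 - c
q(H) = 12 (q(H) = -28 + 4*(10/1) = -28 + 4*(10*1) = -28 + 4*10 = -28 + 40 = 12)
D(4)*(m(6) + q(-8)) = 4*((-1 - 1*6) + 12) = 4*((-1 - 6) + 12) = 4*(-7 + 12) = 4*5 = 20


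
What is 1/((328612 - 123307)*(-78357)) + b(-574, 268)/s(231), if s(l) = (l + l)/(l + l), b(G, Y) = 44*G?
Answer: -406295390599561/16087083885 ≈ -25256.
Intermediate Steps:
s(l) = 1 (s(l) = (2*l)/((2*l)) = (2*l)*(1/(2*l)) = 1)
1/((328612 - 123307)*(-78357)) + b(-574, 268)/s(231) = 1/((328612 - 123307)*(-78357)) + (44*(-574))/1 = -1/78357/205305 - 25256*1 = (1/205305)*(-1/78357) - 25256 = -1/16087083885 - 25256 = -406295390599561/16087083885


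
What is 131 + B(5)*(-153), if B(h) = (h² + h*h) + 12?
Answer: -9355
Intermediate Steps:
B(h) = 12 + 2*h² (B(h) = (h² + h²) + 12 = 2*h² + 12 = 12 + 2*h²)
131 + B(5)*(-153) = 131 + (12 + 2*5²)*(-153) = 131 + (12 + 2*25)*(-153) = 131 + (12 + 50)*(-153) = 131 + 62*(-153) = 131 - 9486 = -9355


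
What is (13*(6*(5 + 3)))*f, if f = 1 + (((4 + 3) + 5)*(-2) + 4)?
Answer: -11856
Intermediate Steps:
f = -19 (f = 1 + ((7 + 5)*(-2) + 4) = 1 + (12*(-2) + 4) = 1 + (-24 + 4) = 1 - 20 = -19)
(13*(6*(5 + 3)))*f = (13*(6*(5 + 3)))*(-19) = (13*(6*8))*(-19) = (13*48)*(-19) = 624*(-19) = -11856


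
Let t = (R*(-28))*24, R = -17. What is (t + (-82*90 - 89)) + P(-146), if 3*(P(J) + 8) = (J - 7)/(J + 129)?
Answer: 3950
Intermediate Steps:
t = 11424 (t = -17*(-28)*24 = 476*24 = 11424)
P(J) = -8 + (-7 + J)/(3*(129 + J)) (P(J) = -8 + ((J - 7)/(J + 129))/3 = -8 + ((-7 + J)/(129 + J))/3 = -8 + (-7 + J)/(3*(129 + J)))
(t + (-82*90 - 89)) + P(-146) = (11424 + (-82*90 - 89)) + (-3103 - 23*(-146))/(3*(129 - 146)) = (11424 + (-7380 - 89)) + (⅓)*(-3103 + 3358)/(-17) = (11424 - 7469) + (⅓)*(-1/17)*255 = 3955 - 5 = 3950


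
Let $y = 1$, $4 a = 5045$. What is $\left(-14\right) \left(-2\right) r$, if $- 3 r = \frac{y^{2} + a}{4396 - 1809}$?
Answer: $- \frac{11781}{2587} \approx -4.5539$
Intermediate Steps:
$a = \frac{5045}{4}$ ($a = \frac{1}{4} \cdot 5045 = \frac{5045}{4} \approx 1261.3$)
$r = - \frac{1683}{10348}$ ($r = - \frac{\left(1^{2} + \frac{5045}{4}\right) \frac{1}{4396 - 1809}}{3} = - \frac{\left(1 + \frac{5045}{4}\right) \frac{1}{2587}}{3} = - \frac{\frac{5049}{4} \cdot \frac{1}{2587}}{3} = \left(- \frac{1}{3}\right) \frac{5049}{10348} = - \frac{1683}{10348} \approx -0.16264$)
$\left(-14\right) \left(-2\right) r = \left(-14\right) \left(-2\right) \left(- \frac{1683}{10348}\right) = 28 \left(- \frac{1683}{10348}\right) = - \frac{11781}{2587}$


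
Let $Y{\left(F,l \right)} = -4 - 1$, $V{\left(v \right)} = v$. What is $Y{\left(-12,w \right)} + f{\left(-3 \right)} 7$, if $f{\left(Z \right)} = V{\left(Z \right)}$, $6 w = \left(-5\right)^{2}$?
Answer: $-26$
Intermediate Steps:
$w = \frac{25}{6}$ ($w = \frac{\left(-5\right)^{2}}{6} = \frac{1}{6} \cdot 25 = \frac{25}{6} \approx 4.1667$)
$f{\left(Z \right)} = Z$
$Y{\left(F,l \right)} = -5$
$Y{\left(-12,w \right)} + f{\left(-3 \right)} 7 = -5 - 21 = -26$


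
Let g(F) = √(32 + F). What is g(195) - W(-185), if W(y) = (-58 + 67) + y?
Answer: 176 + √227 ≈ 191.07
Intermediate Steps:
W(y) = 9 + y
g(195) - W(-185) = √(32 + 195) - (9 - 185) = √227 - 1*(-176) = √227 + 176 = 176 + √227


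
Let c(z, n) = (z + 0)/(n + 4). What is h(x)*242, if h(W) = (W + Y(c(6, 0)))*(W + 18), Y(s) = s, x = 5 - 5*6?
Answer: 39809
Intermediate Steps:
c(z, n) = z/(4 + n)
x = -25 (x = 5 - 30 = -25)
h(W) = (18 + W)*(3/2 + W) (h(W) = (W + 6/(4 + 0))*(W + 18) = (W + 6/4)*(18 + W) = (W + 6*(¼))*(18 + W) = (W + 3/2)*(18 + W) = (3/2 + W)*(18 + W) = (18 + W)*(3/2 + W))
h(x)*242 = (27 + (-25)² + (39/2)*(-25))*242 = (27 + 625 - 975/2)*242 = (329/2)*242 = 39809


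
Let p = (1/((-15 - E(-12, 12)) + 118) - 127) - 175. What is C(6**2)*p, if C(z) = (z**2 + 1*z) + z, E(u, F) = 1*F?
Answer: -37594008/91 ≈ -4.1312e+5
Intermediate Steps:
E(u, F) = F
C(z) = z**2 + 2*z (C(z) = (z**2 + z) + z = (z + z**2) + z = z**2 + 2*z)
p = -27481/91 (p = (1/((-15 - 1*12) + 118) - 127) - 175 = (1/((-15 - 12) + 118) - 127) - 175 = (1/(-27 + 118) - 127) - 175 = (1/91 - 127) - 175 = -11556/91 - 175 = -27481/91 ≈ -301.99)
C(6**2)*p = (6**2*(2 + 6**2))*(-27481/91) = (36*(2 + 36))*(-27481/91) = (36*38)*(-27481/91) = 1368*(-27481/91) = -37594008/91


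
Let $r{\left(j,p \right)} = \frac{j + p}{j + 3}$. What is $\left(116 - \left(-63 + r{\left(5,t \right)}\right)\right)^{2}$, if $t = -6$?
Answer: $\frac{2053489}{64} \approx 32086.0$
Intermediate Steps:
$r{\left(j,p \right)} = \frac{j + p}{3 + j}$
$\left(116 - \left(-63 + r{\left(5,t \right)}\right)\right)^{2} = \left(116 + \left(63 - \frac{5 - 6}{3 + 5}\right)\right)^{2} = \left(116 + \left(63 - \frac{1}{8} \left(-1\right)\right)\right)^{2} = \left(116 + \left(63 - - \frac{1}{8}\right)\right)^{2} = \left(116 + \left(63 + \frac{1}{8}\right)\right)^{2} = \left(116 + \frac{505}{8}\right)^{2} = \left(\frac{1433}{8}\right)^{2} = \frac{2053489}{64}$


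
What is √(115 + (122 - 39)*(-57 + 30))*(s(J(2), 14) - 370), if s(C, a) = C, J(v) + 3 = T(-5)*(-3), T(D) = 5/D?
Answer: -370*I*√2126 ≈ -17060.0*I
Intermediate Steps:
J(v) = 0 (J(v) = -3 + (5/(-5))*(-3) = -3 + (5*(-⅕))*(-3) = -3 - 1*(-3) = -3 + 3 = 0)
√(115 + (122 - 39)*(-57 + 30))*(s(J(2), 14) - 370) = √(115 + (122 - 39)*(-57 + 30))*(0 - 370) = √(115 + 83*(-27))*(-370) = √(115 - 2241)*(-370) = √(-2126)*(-370) = (I*√2126)*(-370) = -370*I*√2126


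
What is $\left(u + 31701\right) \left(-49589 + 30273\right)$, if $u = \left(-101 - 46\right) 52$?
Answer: $-464685012$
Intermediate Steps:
$u = -7644$ ($u = \left(-147\right) 52 = -7644$)
$\left(u + 31701\right) \left(-49589 + 30273\right) = \left(-7644 + 31701\right) \left(-49589 + 30273\right) = 24057 \left(-19316\right) = -464685012$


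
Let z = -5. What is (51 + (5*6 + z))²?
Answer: 5776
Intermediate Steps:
(51 + (5*6 + z))² = (51 + (5*6 - 5))² = (51 + (30 - 5))² = (51 + 25)² = 76² = 5776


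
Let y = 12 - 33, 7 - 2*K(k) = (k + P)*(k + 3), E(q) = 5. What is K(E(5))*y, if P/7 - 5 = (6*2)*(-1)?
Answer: -7539/2 ≈ -3769.5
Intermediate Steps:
P = -49 (P = 35 + 7*((6*2)*(-1)) = 35 + 7*(12*(-1)) = 35 + 7*(-12) = 35 - 84 = -49)
K(k) = 7/2 - (-49 + k)*(3 + k)/2 (K(k) = 7/2 - (k - 49)*(k + 3)/2 = 7/2 - (-49 + k)*(3 + k)/2)
y = -21
K(E(5))*y = (77 + 23*5 - 1/2*5**2)*(-21) = (77 + 115 - 1/2*25)*(-21) = (77 + 115 - 25/2)*(-21) = (359/2)*(-21) = -7539/2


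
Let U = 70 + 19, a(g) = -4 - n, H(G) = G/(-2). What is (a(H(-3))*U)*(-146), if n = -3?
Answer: 12994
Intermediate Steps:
H(G) = -G/2 (H(G) = G*(-½) = -G/2)
a(g) = -1 (a(g) = -4 - 1*(-3) = -4 + 3 = -1)
U = 89
(a(H(-3))*U)*(-146) = -1*89*(-146) = -89*(-146) = 12994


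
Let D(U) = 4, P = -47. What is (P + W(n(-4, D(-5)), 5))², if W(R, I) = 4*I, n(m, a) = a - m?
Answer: 729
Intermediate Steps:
(P + W(n(-4, D(-5)), 5))² = (-47 + 4*5)² = (-47 + 20)² = (-27)² = 729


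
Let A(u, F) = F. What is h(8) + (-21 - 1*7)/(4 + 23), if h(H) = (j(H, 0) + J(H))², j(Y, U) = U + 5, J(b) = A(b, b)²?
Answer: 128519/27 ≈ 4760.0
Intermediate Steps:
J(b) = b²
j(Y, U) = 5 + U
h(H) = (5 + H²)² (h(H) = ((5 + 0) + H²)² = (5 + H²)²)
h(8) + (-21 - 1*7)/(4 + 23) = (5 + 8²)² + (-21 - 1*7)/(4 + 23) = (5 + 64)² + (-21 - 7)/27 = 69² - 28*1/27 = 4761 - 28/27 = 128519/27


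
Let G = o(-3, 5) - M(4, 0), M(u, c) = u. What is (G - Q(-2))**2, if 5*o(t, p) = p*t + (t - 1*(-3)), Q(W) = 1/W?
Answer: 169/4 ≈ 42.250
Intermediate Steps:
Q(W) = 1/W
o(t, p) = 3/5 + t/5 + p*t/5 (o(t, p) = (p*t + (t - 1*(-3)))/5 = (p*t + (t + 3))/5 = (p*t + (3 + t))/5 = (3 + t + p*t)/5 = 3/5 + t/5 + p*t/5)
G = -7 (G = (3/5 + (1/5)*(-3) + (1/5)*5*(-3)) - 1*4 = (3/5 - 3/5 - 3) - 4 = -3 - 4 = -7)
(G - Q(-2))**2 = (-7 - 1/(-2))**2 = (-7 - 1*(-1/2))**2 = (-7 + 1/2)**2 = (-13/2)**2 = 169/4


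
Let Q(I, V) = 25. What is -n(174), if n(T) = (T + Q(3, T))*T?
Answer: -34626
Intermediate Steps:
n(T) = T*(25 + T) (n(T) = (T + 25)*T = (25 + T)*T = T*(25 + T))
-n(174) = -174*(25 + 174) = -174*199 = -1*34626 = -34626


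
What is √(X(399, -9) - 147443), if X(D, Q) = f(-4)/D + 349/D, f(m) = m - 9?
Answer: I*√53226619/19 ≈ 383.98*I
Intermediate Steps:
f(m) = -9 + m
X(D, Q) = 336/D (X(D, Q) = (-9 - 4)/D + 349/D = -13/D + 349/D = 336/D)
√(X(399, -9) - 147443) = √(336/399 - 147443) = √(336*(1/399) - 147443) = √(16/19 - 147443) = √(-2801401/19) = I*√53226619/19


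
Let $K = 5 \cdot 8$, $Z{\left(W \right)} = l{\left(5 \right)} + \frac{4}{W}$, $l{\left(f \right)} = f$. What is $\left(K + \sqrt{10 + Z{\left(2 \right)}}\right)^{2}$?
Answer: $\left(40 + \sqrt{17}\right)^{2} \approx 1946.8$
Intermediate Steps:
$Z{\left(W \right)} = 5 + \frac{4}{W}$
$K = 40$
$\left(K + \sqrt{10 + Z{\left(2 \right)}}\right)^{2} = \left(40 + \sqrt{10 + \left(5 + \frac{4}{2}\right)}\right)^{2} = \left(40 + \sqrt{10 + \left(5 + 4 \cdot \frac{1}{2}\right)}\right)^{2} = \left(40 + \sqrt{10 + \left(5 + 2\right)}\right)^{2} = \left(40 + \sqrt{10 + 7}\right)^{2} = \left(40 + \sqrt{17}\right)^{2}$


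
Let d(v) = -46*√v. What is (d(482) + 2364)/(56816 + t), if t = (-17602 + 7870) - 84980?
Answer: -197/3158 + 23*√482/18948 ≈ -0.035732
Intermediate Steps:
t = -94712 (t = -9732 - 84980 = -94712)
(d(482) + 2364)/(56816 + t) = (-46*√482 + 2364)/(56816 - 94712) = (2364 - 46*√482)/(-37896) = (2364 - 46*√482)*(-1/37896) = -197/3158 + 23*√482/18948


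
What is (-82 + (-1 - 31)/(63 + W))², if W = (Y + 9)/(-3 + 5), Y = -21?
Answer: 22146436/3249 ≈ 6816.4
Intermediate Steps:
W = -6 (W = (-21 + 9)/(-3 + 5) = -12/2 = -12*½ = -6)
(-82 + (-1 - 31)/(63 + W))² = (-82 + (-1 - 31)/(63 - 6))² = (-82 - 32/57)² = (-4706/57)² = 22146436/3249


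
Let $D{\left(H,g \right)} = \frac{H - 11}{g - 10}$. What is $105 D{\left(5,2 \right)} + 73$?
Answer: $\frac{607}{4} \approx 151.75$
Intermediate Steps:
$D{\left(H,g \right)} = \frac{-11 + H}{-10 + g}$
$105 D{\left(5,2 \right)} + 73 = 105 \frac{-11 + 5}{-10 + 2} + 73 = 105 \frac{1}{-8} \left(-6\right) + 73 = 105 \left(\left(- \frac{1}{8}\right) \left(-6\right)\right) + 73 = 105 \cdot \frac{3}{4} + 73 = \frac{315}{4} + 73 = \frac{607}{4}$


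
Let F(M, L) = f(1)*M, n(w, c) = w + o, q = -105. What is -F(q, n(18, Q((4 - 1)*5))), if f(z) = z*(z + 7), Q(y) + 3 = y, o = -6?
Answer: 840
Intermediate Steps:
Q(y) = -3 + y
f(z) = z*(7 + z)
n(w, c) = -6 + w (n(w, c) = w - 6 = -6 + w)
F(M, L) = 8*M (F(M, L) = (1*(7 + 1))*M = (1*8)*M = 8*M)
-F(q, n(18, Q((4 - 1)*5))) = -8*(-105) = -1*(-840) = 840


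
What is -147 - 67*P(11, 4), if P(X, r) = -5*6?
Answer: 1863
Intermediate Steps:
P(X, r) = -30
-147 - 67*P(11, 4) = -147 - 67*(-30) = -147 + 2010 = 1863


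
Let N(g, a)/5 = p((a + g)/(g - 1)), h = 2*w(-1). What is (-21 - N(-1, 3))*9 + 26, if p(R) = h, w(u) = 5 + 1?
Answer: -703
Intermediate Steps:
w(u) = 6
h = 12 (h = 2*6 = 12)
p(R) = 12
N(g, a) = 60 (N(g, a) = 5*12 = 60)
(-21 - N(-1, 3))*9 + 26 = (-21 - 1*60)*9 + 26 = (-21 - 60)*9 + 26 = -81*9 + 26 = -729 + 26 = -703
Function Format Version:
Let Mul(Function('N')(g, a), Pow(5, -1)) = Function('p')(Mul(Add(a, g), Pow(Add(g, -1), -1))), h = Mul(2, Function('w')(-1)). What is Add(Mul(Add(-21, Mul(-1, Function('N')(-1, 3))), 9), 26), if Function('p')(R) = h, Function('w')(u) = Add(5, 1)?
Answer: -703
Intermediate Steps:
Function('w')(u) = 6
h = 12 (h = Mul(2, 6) = 12)
Function('p')(R) = 12
Function('N')(g, a) = 60 (Function('N')(g, a) = Mul(5, 12) = 60)
Add(Mul(Add(-21, Mul(-1, Function('N')(-1, 3))), 9), 26) = Add(Mul(Add(-21, Mul(-1, 60)), 9), 26) = Add(Mul(Add(-21, -60), 9), 26) = Add(Mul(-81, 9), 26) = Add(-729, 26) = -703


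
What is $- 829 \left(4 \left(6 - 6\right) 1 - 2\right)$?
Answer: $1658$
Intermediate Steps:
$- 829 \left(4 \left(6 - 6\right) 1 - 2\right) = - 829 \left(4 \cdot 0 \cdot 1 - 2\right) = - 829 \left(4 \cdot 0 - 2\right) = - 829 \left(0 - 2\right) = \left(-829\right) \left(-2\right) = 1658$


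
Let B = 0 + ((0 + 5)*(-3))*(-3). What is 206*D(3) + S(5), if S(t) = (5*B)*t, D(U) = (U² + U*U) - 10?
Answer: 2773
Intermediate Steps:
B = 45 (B = 0 + (5*(-3))*(-3) = 0 - 15*(-3) = 0 + 45 = 45)
D(U) = -10 + 2*U² (D(U) = (U² + U²) - 10 = 2*U² - 10 = -10 + 2*U²)
S(t) = 225*t (S(t) = (5*45)*t = 225*t)
206*D(3) + S(5) = 206*(-10 + 2*3²) + 225*5 = 206*(-10 + 2*9) + 1125 = 206*(-10 + 18) + 1125 = 206*8 + 1125 = 1648 + 1125 = 2773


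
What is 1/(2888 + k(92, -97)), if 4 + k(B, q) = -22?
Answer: 1/2862 ≈ 0.00034941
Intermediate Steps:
k(B, q) = -26 (k(B, q) = -4 - 22 = -26)
1/(2888 + k(92, -97)) = 1/(2888 - 26) = 1/2862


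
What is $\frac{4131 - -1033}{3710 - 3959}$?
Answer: $- \frac{5164}{249} \approx -20.739$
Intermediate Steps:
$\frac{4131 - -1033}{3710 - 3959} = \frac{4131 + \left(-653 + 1686\right)}{-249} = \left(4131 + 1033\right) \left(- \frac{1}{249}\right) = 5164 \left(- \frac{1}{249}\right) = - \frac{5164}{249}$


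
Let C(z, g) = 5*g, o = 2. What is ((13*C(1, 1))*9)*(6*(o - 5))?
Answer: -10530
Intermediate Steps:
((13*C(1, 1))*9)*(6*(o - 5)) = ((13*(5*1))*9)*(6*(2 - 5)) = ((13*5)*9)*(6*(-3)) = (65*9)*(-18) = 585*(-18) = -10530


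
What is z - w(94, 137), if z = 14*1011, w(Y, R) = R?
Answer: 14017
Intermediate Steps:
z = 14154
z - w(94, 137) = 14154 - 1*137 = 14154 - 137 = 14017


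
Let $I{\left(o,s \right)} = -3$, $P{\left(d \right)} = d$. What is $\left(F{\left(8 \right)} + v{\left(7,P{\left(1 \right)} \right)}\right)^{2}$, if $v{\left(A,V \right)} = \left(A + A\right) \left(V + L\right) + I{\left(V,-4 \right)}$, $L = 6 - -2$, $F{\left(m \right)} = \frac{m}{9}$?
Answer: $\frac{1243225}{81} \approx 15348.0$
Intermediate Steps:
$F{\left(m \right)} = \frac{m}{9}$ ($F{\left(m \right)} = m \frac{1}{9} = \frac{m}{9}$)
$L = 8$ ($L = 6 + 2 = 8$)
$v{\left(A,V \right)} = -3 + 2 A \left(8 + V\right)$ ($v{\left(A,V \right)} = \left(A + A\right) \left(V + 8\right) - 3 = 2 A \left(8 + V\right) - 3 = -3 + 2 A \left(8 + V\right)$)
$\left(F{\left(8 \right)} + v{\left(7,P{\left(1 \right)} \right)}\right)^{2} = \left(\frac{1}{9} \cdot 8 + \left(-3 + 16 \cdot 7 + 2 \cdot 7 \cdot 1\right)\right)^{2} = \left(\frac{8}{9} + \left(-3 + 112 + 14\right)\right)^{2} = \left(\frac{8}{9} + 123\right)^{2} = \left(\frac{1115}{9}\right)^{2} = \frac{1243225}{81}$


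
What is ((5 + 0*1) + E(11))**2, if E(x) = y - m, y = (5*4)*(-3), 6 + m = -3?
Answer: 2116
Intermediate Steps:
m = -9 (m = -6 - 3 = -9)
y = -60 (y = 20*(-3) = -60)
E(x) = -51 (E(x) = -60 - 1*(-9) = -60 + 9 = -51)
((5 + 0*1) + E(11))**2 = ((5 + 0*1) - 51)**2 = ((5 + 0) - 51)**2 = (5 - 51)**2 = (-46)**2 = 2116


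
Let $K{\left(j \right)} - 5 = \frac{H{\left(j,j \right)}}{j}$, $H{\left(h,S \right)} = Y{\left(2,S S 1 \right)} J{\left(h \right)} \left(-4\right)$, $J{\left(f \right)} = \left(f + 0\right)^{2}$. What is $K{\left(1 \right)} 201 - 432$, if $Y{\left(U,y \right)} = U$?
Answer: $-1035$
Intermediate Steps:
$J{\left(f \right)} = f^{2}$
$H{\left(h,S \right)} = - 8 h^{2}$ ($H{\left(h,S \right)} = 2 h^{2} \left(-4\right) = - 8 h^{2}$)
$K{\left(j \right)} = 5 - 8 j$ ($K{\left(j \right)} = 5 + \frac{\left(-8\right) j^{2}}{j} = 5 - 8 j$)
$K{\left(1 \right)} 201 - 432 = \left(5 - 8\right) 201 - 432 = \left(-3\right) 201 - 432 = -603 - 432 = -1035$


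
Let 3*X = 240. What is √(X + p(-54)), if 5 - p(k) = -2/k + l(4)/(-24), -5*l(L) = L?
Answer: √687930/90 ≈ 9.2157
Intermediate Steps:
X = 80 (X = (⅓)*240 = 80)
l(L) = -L/5
p(k) = 149/30 + 2/k (p(k) = 5 - (-2/k - ⅕*4/(-24)) = 5 - (-2/k - ⅘*(-1/24)) = 5 - (-2/k + 1/30) = 5 - (1/30 - 2/k) = 5 + (-1/30 + 2/k) = 149/30 + 2/k)
√(X + p(-54)) = √(80 + (149/30 + 2/(-54))) = √(80 + (149/30 + 2*(-1/54))) = √(80 + (149/30 - 1/27)) = √(80 + 1331/270) = √(22931/270) = √687930/90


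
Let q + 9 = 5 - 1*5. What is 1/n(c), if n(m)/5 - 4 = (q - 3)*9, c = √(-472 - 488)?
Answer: -1/520 ≈ -0.0019231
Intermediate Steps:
q = -9 (q = -9 + (5 - 1*5) = -9 + (5 - 5) = -9 + 0 = -9)
c = 8*I*√15 (c = √(-960) = 8*I*√15 ≈ 30.984*I)
n(m) = -520 (n(m) = 20 + 5*((-9 - 3)*9) = 20 + 5*(-12*9) = 20 + 5*(-108) = 20 - 540 = -520)
1/n(c) = 1/(-520) = -1/520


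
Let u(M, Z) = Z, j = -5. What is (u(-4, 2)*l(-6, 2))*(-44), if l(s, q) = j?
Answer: 440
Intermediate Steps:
l(s, q) = -5
(u(-4, 2)*l(-6, 2))*(-44) = (2*(-5))*(-44) = -10*(-44) = 440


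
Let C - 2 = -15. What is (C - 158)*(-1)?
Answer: 171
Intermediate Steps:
C = -13 (C = 2 - 15 = -13)
(C - 158)*(-1) = (-13 - 158)*(-1) = -171*(-1) = 171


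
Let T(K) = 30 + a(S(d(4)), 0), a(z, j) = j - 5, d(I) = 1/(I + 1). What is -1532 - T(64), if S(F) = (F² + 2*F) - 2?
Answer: -1557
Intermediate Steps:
d(I) = 1/(1 + I)
S(F) = -2 + F² + 2*F
a(z, j) = -5 + j
T(K) = 25 (T(K) = 30 + (-5 + 0) = 30 - 5 = 25)
-1532 - T(64) = -1532 - 1*25 = -1532 - 25 = -1557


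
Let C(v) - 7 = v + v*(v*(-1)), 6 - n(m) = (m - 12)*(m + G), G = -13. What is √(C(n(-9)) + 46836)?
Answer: I*√161549 ≈ 401.93*I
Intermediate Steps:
n(m) = 6 - (-13 + m)*(-12 + m) (n(m) = 6 - (m - 12)*(m - 13) = 6 - (-12 + m)*(-13 + m) = 6 - (-13 + m)*(-12 + m))
C(v) = 7 + v - v² (C(v) = 7 + (v + v*(v*(-1))) = 7 + (v + v*(-v)) = 7 + (v - v²) = 7 + v - v²)
√(C(n(-9)) + 46836) = √((7 + (-150 - 1*(-9)² + 25*(-9)) - (-150 - 1*(-9)² + 25*(-9))²) + 46836) = √((7 + (-150 - 1*81 - 225) - (-150 - 1*81 - 225)²) + 46836) = √((7 + (-150 - 81 - 225) - (-150 - 81 - 225)²) + 46836) = √((7 - 456 - 1*(-456)²) + 46836) = √((7 - 456 - 1*207936) + 46836) = √((7 - 456 - 207936) + 46836) = √(-208385 + 46836) = √(-161549) = I*√161549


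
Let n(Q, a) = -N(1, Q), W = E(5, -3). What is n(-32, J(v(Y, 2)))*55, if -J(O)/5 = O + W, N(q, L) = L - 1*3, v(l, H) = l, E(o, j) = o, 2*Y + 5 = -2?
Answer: 1925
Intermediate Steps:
Y = -7/2 (Y = -5/2 + (½)*(-2) = -5/2 - 1 = -7/2 ≈ -3.5000)
W = 5
N(q, L) = -3 + L (N(q, L) = L - 3 = -3 + L)
J(O) = -25 - 5*O (J(O) = -5*(O + 5) = -5*(5 + O) = -25 - 5*O)
n(Q, a) = 3 - Q (n(Q, a) = -(-3 + Q) = 3 - Q)
n(-32, J(v(Y, 2)))*55 = (3 - 1*(-32))*55 = (3 + 32)*55 = 35*55 = 1925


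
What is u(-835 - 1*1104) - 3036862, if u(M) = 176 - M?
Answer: -3034747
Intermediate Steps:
u(-835 - 1*1104) - 3036862 = (176 - (-835 - 1*1104)) - 3036862 = (176 - (-835 - 1104)) - 3036862 = (176 - 1*(-1939)) - 3036862 = (176 + 1939) - 3036862 = 2115 - 3036862 = -3034747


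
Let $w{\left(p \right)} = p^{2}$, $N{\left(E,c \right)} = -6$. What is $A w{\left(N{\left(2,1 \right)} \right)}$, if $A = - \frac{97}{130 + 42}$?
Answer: $- \frac{873}{43} \approx -20.302$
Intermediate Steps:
$A = - \frac{97}{172} \approx -0.56395$
$A w{\left(N{\left(2,1 \right)} \right)} = - \frac{97 \left(-6\right)^{2}}{172} = \left(- \frac{97}{172}\right) 36 = - \frac{873}{43}$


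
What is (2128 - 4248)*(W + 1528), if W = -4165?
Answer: 5590440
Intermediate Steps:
(2128 - 4248)*(W + 1528) = (2128 - 4248)*(-4165 + 1528) = -2120*(-2637) = 5590440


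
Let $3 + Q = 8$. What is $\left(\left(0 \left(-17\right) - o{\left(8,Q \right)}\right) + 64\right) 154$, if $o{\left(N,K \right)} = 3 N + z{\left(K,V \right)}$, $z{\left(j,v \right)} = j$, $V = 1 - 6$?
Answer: $5390$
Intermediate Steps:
$V = -5$ ($V = 1 - 6 = -5$)
$Q = 5$ ($Q = -3 + 8 = 5$)
$o{\left(N,K \right)} = K + 3 N$ ($o{\left(N,K \right)} = 3 N + K = K + 3 N$)
$\left(\left(0 \left(-17\right) - o{\left(8,Q \right)}\right) + 64\right) 154 = \left(\left(0 \left(-17\right) - \left(5 + 3 \cdot 8\right)\right) + 64\right) 154 = \left(\left(0 - \left(5 + 24\right)\right) + 64\right) 154 = \left(\left(0 - 29\right) + 64\right) 154 = \left(-29 + 64\right) 154 = 35 \cdot 154 = 5390$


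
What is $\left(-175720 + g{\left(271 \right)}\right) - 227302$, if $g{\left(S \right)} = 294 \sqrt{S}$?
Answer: $-403022 + 294 \sqrt{271} \approx -3.9818 \cdot 10^{5}$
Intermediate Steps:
$\left(-175720 + g{\left(271 \right)}\right) - 227302 = \left(-175720 + 294 \sqrt{271}\right) - 227302 = -403022 + 294 \sqrt{271}$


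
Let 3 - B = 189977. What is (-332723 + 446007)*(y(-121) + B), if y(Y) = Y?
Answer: -21534721980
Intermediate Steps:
B = -189974 (B = 3 - 1*189977 = 3 - 189977 = -189974)
(-332723 + 446007)*(y(-121) + B) = (-332723 + 446007)*(-121 - 189974) = 113284*(-190095) = -21534721980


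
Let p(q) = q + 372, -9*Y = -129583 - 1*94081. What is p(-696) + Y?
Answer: 220748/9 ≈ 24528.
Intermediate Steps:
Y = 223664/9 (Y = -(-129583 - 1*94081)/9 = -(-129583 - 94081)/9 = -⅑*(-223664) = 223664/9 ≈ 24852.)
p(q) = 372 + q
p(-696) + Y = (372 - 696) + 223664/9 = -324 + 223664/9 = 220748/9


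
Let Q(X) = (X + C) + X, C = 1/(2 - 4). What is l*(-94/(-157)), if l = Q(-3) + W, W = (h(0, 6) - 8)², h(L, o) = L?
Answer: 5405/157 ≈ 34.427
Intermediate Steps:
C = -½ (C = 1/(-2) = -½ ≈ -0.50000)
W = 64 (W = (0 - 8)² = (-8)² = 64)
Q(X) = -½ + 2*X (Q(X) = (X - ½) + X = (-½ + X) + X = -½ + 2*X)
l = 115/2 (l = (-½ + 2*(-3)) + 64 = (-½ - 6) + 64 = -13/2 + 64 = 115/2 ≈ 57.500)
l*(-94/(-157)) = 115*(-94/(-157))/2 = 115*(-94*(-1/157))/2 = (115/2)*(94/157) = 5405/157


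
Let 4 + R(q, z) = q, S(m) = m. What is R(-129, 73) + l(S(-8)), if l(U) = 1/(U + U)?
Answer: -2129/16 ≈ -133.06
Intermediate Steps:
R(q, z) = -4 + q
l(U) = 1/(2*U)
R(-129, 73) + l(S(-8)) = (-4 - 129) + (½)/(-8) = -133 + (½)*(-⅛) = -133 - 1/16 = -2129/16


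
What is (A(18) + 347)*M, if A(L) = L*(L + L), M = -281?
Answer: -279595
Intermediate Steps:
A(L) = 2*L² (A(L) = L*(2*L) = 2*L²)
(A(18) + 347)*M = (2*18² + 347)*(-281) = (2*324 + 347)*(-281) = (648 + 347)*(-281) = 995*(-281) = -279595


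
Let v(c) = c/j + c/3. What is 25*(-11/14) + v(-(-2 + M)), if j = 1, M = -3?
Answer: -545/42 ≈ -12.976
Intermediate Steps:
v(c) = 4*c/3 (v(c) = c/1 + c/3 = c*1 + c*(1/3) = c + c/3 = 4*c/3)
25*(-11/14) + v(-(-2 + M)) = 25*(-11/14) + 4*(-(-2 - 3))/3 = 25*(-11*1/14) + 4*(-1*(-5))/3 = 25*(-11/14) + (4/3)*5 = -275/14 + 20/3 = -545/42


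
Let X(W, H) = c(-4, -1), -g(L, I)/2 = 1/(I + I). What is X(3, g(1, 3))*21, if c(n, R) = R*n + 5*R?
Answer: -21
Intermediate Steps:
g(L, I) = -1/I (g(L, I) = -2/(I + I) = -2*1/(2*I) = -1/I)
c(n, R) = 5*R + R*n
X(W, H) = -1 (X(W, H) = -(5 - 4) = -1*1 = -1)
X(3, g(1, 3))*21 = -1*21 = -21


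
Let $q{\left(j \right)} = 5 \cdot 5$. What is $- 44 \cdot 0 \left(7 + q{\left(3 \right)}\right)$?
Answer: $0$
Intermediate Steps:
$q{\left(j \right)} = 25$
$- 44 \cdot 0 \left(7 + q{\left(3 \right)}\right) = - 44 \cdot 0 \left(7 + 25\right) = - 44 \cdot 0 \cdot 32 = \left(-44\right) 0 = 0$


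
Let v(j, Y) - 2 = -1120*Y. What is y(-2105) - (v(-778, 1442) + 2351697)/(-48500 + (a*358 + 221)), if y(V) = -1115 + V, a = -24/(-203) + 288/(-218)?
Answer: -383801042303/119755329 ≈ -3204.9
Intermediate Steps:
v(j, Y) = 2 - 1120*Y
a = -26616/22127 (a = -24*(-1/203) + 288*(-1/218) = 24/203 - 144/109 = -26616/22127 ≈ -1.2029)
y(-2105) - (v(-778, 1442) + 2351697)/(-48500 + (a*358 + 221)) = (-1115 - 2105) - ((2 - 1120*1442) + 2351697)/(-48500 + (-26616/22127*358 + 221)) = -3220 - ((2 - 1615040) + 2351697)/(-48500 + (-9528528/22127 + 221)) = -3220 - (-1615038 + 2351697)/(-48500 - 4638461/22127) = -3220 - 736659/(-1077797961/22127) = -3220 - 736659*(-22127)/1077797961 = -3220 - 1*(-1811117077/119755329) = -3220 + 1811117077/119755329 = -383801042303/119755329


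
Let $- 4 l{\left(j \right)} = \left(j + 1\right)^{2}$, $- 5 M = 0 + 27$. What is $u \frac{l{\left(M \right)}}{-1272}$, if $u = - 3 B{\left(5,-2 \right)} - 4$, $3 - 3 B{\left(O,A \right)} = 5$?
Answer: $- \frac{121}{15900} \approx -0.0076101$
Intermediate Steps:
$B{\left(O,A \right)} = - \frac{2}{3}$ ($B{\left(O,A \right)} = 1 - \frac{5}{3} = - \frac{2}{3}$)
$M = - \frac{27}{5}$ ($M = - \frac{0 + 27}{5} = \left(- \frac{1}{5}\right) 27 = - \frac{27}{5} \approx -5.4$)
$l{\left(j \right)} = - \frac{\left(1 + j\right)^{2}}{4}$ ($l{\left(j \right)} = - \frac{\left(j + 1\right)^{2}}{4} = - \frac{\left(1 + j\right)^{2}}{4}$)
$u = -2$ ($u = \left(-3\right) \left(- \frac{2}{3}\right) - 4 = 2 - 4 = -2$)
$u \frac{l{\left(M \right)}}{-1272} = - 2 \frac{\left(- \frac{1}{4}\right) \left(1 - \frac{27}{5}\right)^{2}}{-1272} = - 2 - \frac{\left(- \frac{22}{5}\right)^{2}}{4} \left(- \frac{1}{1272}\right) = - 2 \left(- \frac{1}{4}\right) \frac{484}{25} \left(- \frac{1}{1272}\right) = - 2 \left(\left(- \frac{121}{25}\right) \left(- \frac{1}{1272}\right)\right) = \left(-2\right) \frac{121}{31800} = - \frac{121}{15900}$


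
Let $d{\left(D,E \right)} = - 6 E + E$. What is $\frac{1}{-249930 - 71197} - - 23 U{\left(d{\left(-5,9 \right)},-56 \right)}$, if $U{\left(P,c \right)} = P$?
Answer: $- \frac{332366446}{321127} \approx -1035.0$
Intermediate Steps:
$d{\left(D,E \right)} = - 5 E$
$\frac{1}{-249930 - 71197} - - 23 U{\left(d{\left(-5,9 \right)},-56 \right)} = \frac{1}{-249930 - 71197} - - 23 \left(\left(-5\right) 9\right) = \frac{1}{-321127} - \left(-23\right) \left(-45\right) = - \frac{1}{321127} - 1035 = - \frac{332366446}{321127}$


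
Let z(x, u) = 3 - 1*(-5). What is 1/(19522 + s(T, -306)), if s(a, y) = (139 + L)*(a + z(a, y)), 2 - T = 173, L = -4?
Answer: -1/2483 ≈ -0.00040274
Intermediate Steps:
T = -171 (T = 2 - 1*173 = 2 - 173 = -171)
z(x, u) = 8 (z(x, u) = 3 + 5 = 8)
s(a, y) = 1080 + 135*a (s(a, y) = (139 - 4)*(a + 8) = 135*(8 + a) = 1080 + 135*a)
1/(19522 + s(T, -306)) = 1/(19522 + (1080 + 135*(-171))) = 1/(19522 + (1080 - 23085)) = 1/(19522 - 22005) = 1/(-2483) = -1/2483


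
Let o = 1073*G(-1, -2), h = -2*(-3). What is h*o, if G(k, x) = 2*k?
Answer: -12876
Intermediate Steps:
h = 6
o = -2146 (o = 1073*(2*(-1)) = 1073*(-2) = -2146)
h*o = 6*(-2146) = -12876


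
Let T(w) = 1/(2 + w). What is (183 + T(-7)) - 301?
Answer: -591/5 ≈ -118.20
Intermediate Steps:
(183 + T(-7)) - 301 = (183 + 1/(2 - 7)) - 301 = (183 + 1/(-5)) - 301 = (183 - 1/5) - 301 = 914/5 - 301 = -591/5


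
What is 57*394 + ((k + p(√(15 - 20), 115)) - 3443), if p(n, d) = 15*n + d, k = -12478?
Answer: 6652 + 15*I*√5 ≈ 6652.0 + 33.541*I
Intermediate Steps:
p(n, d) = d + 15*n
57*394 + ((k + p(√(15 - 20), 115)) - 3443) = 57*394 + ((-12478 + (115 + 15*√(15 - 20))) - 3443) = 22458 + ((-12478 + (115 + 15*√(-5))) - 3443) = 22458 + ((-12478 + (115 + 15*(I*√5))) - 3443) = 22458 + ((-12478 + (115 + 15*I*√5)) - 3443) = 22458 + ((-12363 + 15*I*√5) - 3443) = 22458 + (-15806 + 15*I*√5) = 6652 + 15*I*√5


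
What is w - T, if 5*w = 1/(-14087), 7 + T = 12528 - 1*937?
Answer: -815919041/70435 ≈ -11584.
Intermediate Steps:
T = 11584 (T = -7 + (12528 - 1*937) = -7 + (12528 - 937) = -7 + 11591 = 11584)
w = -1/70435 (w = (⅕)/(-14087) = (⅕)*(-1/14087) = -1/70435 ≈ -1.4197e-5)
w - T = -1/70435 - 1*11584 = -1/70435 - 11584 = -815919041/70435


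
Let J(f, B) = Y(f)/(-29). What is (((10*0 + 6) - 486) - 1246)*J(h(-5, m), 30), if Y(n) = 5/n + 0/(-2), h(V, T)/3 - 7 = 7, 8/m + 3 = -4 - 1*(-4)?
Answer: 4315/609 ≈ 7.0854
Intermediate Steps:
m = -8/3 (m = 8/(-3 + (-4 - 1*(-4))) = 8/(-3 + (-4 + 4)) = 8/(-3 + 0) = 8/(-3) = 8*(-1/3) = -8/3 ≈ -2.6667)
h(V, T) = 42 (h(V, T) = 21 + 3*7 = 21 + 21 = 42)
Y(n) = 5/n (Y(n) = 5/n + 0*(-1/2) = 5/n + 0 = 5/n)
J(f, B) = -5/(29*f) (J(f, B) = (5/f)/(-29) = (5/f)*(-1/29) = -5/(29*f))
(((10*0 + 6) - 486) - 1246)*J(h(-5, m), 30) = (((10*0 + 6) - 486) - 1246)*(-5/29/42) = (((0 + 6) - 486) - 1246)*(-5/29*1/42) = ((6 - 486) - 1246)*(-5/1218) = (-480 - 1246)*(-5/1218) = -1726*(-5/1218) = 4315/609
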